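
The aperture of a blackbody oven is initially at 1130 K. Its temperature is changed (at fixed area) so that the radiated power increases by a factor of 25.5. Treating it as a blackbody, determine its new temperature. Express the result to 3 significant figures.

P ∝ T⁴, so T₂/T₁ = (P₂/P₁)^(1/4) = (25.5)^(1/4) = 2.24717.
T₂ = 1130 × 2.24717 = 2.54×10³ K.

T₂ ≈ 2.54×10³ K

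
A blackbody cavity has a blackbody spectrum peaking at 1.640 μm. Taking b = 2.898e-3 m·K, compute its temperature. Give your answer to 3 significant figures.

Wien's law gives T = b/λ_max = (2.898×10⁻³ m·K)/(1.640×10⁻⁶ m) = 1.77×10³ K.

T ≈ 1.77×10³ K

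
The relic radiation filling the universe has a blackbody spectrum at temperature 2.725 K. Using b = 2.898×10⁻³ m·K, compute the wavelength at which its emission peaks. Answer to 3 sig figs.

λ_max ≈ 1.06 mm

Wien's displacement law: λ_max = b/T = (2.898×10⁻³ m·K)/(2.725 K) = 1.063×10⁻³ m.
That is 1.06 mm, in the microwave range.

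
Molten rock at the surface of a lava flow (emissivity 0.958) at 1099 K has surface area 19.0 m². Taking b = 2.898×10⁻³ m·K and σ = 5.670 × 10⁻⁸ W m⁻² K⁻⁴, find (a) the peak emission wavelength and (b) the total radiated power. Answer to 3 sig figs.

λ_max ≈ 2.64 μm; P ≈ 1.51×10⁶ W

(a) λ_max = b/T = 2.898×10⁻³/1099 = 2.637×10⁻⁶ m = 2.64 μm.
Area A = 19.0 m².
(b) P = εσAT⁴ = 0.958×5.670×10⁻⁸×19.0×(1099)⁴ = 1.51×10⁶ W.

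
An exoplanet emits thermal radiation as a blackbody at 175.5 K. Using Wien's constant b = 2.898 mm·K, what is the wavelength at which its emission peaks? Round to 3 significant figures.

λ_max ≈ 16.5 μm

Wien's displacement law: λ_max = b/T = (2.898×10⁻³ m·K)/(175.5 K) = 1.651×10⁻⁵ m.
That is 16.5 μm, in the infrared range.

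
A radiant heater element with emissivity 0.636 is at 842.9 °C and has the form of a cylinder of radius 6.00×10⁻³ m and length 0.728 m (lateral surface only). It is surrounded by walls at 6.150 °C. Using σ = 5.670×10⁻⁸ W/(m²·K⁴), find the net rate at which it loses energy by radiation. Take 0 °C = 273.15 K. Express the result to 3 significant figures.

Net loss ≈ 1.53×10³ W

T = 842.9 °C + 273.15 = 1116.05 K.
Surroundings: T = 6.150 °C + 273.15 = 279.300 K.
Lateral area A = 2πrL = 2π×6.00×10⁻³×0.728 = 0.0274450 m².
Net radiated power P_net = εσA(T⁴ − T₀⁴) = 0.636×5.670×10⁻⁸×0.0274450×(1116.05⁴ − 279.300⁴).
T⁴ − T₀⁴ = 1.55144×10¹² − 6.08532×10⁹ = 1.54535×10¹² K⁴, so P_net = 1.53×10³ W.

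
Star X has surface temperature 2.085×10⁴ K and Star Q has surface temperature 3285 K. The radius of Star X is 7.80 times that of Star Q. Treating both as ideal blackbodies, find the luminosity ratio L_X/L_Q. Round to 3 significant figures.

L_X/L_Q ≈ 9.87×10⁴

L ∝ R²T⁴, so L_X/L_Q = (R_X/R_Q)²(T_X/T_Q)⁴ = (7.80)² × (2.085×10⁴/3285)⁴ = 60.84 × 1622.87 = 9.87×10⁴.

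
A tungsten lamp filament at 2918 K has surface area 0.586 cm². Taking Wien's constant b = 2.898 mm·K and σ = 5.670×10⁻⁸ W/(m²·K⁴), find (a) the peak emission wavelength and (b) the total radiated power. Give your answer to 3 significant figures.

(a) λ_max = b/T = 2.898×10⁻³/2918 = 9.931×10⁻⁷ m = 0.993 μm.
Area A = 0.586 cm² = 5.86×10⁻⁵ m².
(b) P = σAT⁴ = 5.670×10⁻⁸×5.86×10⁻⁵×(2918)⁴ = 241 W.

λ_max ≈ 0.993 μm; P ≈ 241 W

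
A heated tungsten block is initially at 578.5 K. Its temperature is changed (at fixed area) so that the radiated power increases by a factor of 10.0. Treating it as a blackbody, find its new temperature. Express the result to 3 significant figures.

P ∝ T⁴, so T₂/T₁ = (P₂/P₁)^(1/4) = (10.0)^(1/4) = 1.77828.
T₂ = 578.5 × 1.77828 = 1.03×10³ K.

T₂ ≈ 1.03×10³ K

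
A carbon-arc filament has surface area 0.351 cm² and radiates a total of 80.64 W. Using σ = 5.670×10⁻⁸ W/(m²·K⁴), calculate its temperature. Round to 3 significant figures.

Area A = 0.351 cm² = 3.51×10⁻⁵ m².
P = σAT⁴ ⇒ T = (P/(σA))^(1/4) = (80.64/(5.670×10⁻⁸×3.51×10⁻⁵))^(1/4) = 2.52×10³ K.

T ≈ 2.52×10³ K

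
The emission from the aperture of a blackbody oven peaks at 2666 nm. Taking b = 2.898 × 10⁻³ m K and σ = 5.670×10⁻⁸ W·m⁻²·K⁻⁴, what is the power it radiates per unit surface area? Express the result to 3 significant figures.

I ≈ 7.92×10⁴ W/m²

Wien's law: T = b/λ_max = 2.898×10⁻³/2.666×10⁻⁶ = 1087.02 K.
Then I = σT⁴ = 5.670×10⁻⁸×(1087.02)⁴ = 7.92×10⁴ W/m².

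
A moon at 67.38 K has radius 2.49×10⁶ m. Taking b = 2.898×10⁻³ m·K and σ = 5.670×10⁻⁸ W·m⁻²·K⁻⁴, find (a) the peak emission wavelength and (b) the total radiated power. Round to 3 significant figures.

(a) λ_max = b/T = 2.898×10⁻³/67.38 = 4.301×10⁻⁵ m = 43.0 μm.
Surface area A = 4πR² = 4π(2.49×10⁶ m)² = 7.79128×10¹³ m².
(b) P = σAT⁴ = 5.670×10⁻⁸×7.79128×10¹³×(67.38)⁴ = 9.11×10¹³ W.

λ_max ≈ 43.0 μm; P ≈ 9.11×10¹³ W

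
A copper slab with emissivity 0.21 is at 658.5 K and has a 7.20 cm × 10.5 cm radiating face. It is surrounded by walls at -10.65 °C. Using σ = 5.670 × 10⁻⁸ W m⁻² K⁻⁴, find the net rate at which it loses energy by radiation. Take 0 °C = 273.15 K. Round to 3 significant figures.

Net loss ≈ 16.5 W

Surroundings: T = -10.65 °C + 273.15 = 262.50 K.
Area A = 0.0720 × 0.105 = 7.56×10⁻³ m².
Net radiated power P_net = εσA(T⁴ − T₀⁴) = 0.21×5.670×10⁻⁸×7.56×10⁻³×(658.5⁴ − 262.50⁴).
T⁴ − T₀⁴ = 1.88028×10¹¹ − 4.74807×10⁹ = 1.83280×10¹¹ K⁴, so P_net = 16.5 W.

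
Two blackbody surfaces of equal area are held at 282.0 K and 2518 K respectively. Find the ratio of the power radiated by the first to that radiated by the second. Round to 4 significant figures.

With equal areas, P₁/P₂ = (T₁/T₂)⁴ = (282.0/2518)⁴ = 1.573×10⁻⁴.

P₁/P₂ ≈ 1.573×10⁻⁴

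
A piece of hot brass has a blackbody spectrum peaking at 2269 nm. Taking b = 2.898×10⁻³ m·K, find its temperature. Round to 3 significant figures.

Wien's law gives T = b/λ_max = (2.898×10⁻³ m·K)/(2.269×10⁻⁶ m) = 1.28×10³ K.

T ≈ 1.28×10³ K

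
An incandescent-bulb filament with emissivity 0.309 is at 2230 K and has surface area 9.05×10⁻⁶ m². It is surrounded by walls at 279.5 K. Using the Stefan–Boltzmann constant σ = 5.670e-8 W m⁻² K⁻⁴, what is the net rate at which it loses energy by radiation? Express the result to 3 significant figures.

Area A = 9.05×10⁻⁶ m².
Net radiated power P_net = εσA(T⁴ − T₀⁴) = 0.309×5.670×10⁻⁸×9.05×10⁻⁶×(2230⁴ − 279.5⁴).
T⁴ − T₀⁴ = 2.47297×10¹³ − 6.10277×10⁹ = 2.47236×10¹³ K⁴, so P_net = 3.92 W.

Net loss ≈ 3.92 W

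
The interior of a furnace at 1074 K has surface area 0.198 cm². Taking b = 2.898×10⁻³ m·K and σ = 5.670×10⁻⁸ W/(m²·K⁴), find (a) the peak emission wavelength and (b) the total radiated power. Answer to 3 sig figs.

(a) λ_max = b/T = 2.898×10⁻³/1074 = 2.698×10⁻⁶ m = 2.70×10³ nm.
Area A = 0.198 cm² = 1.98×10⁻⁵ m².
(b) P = σAT⁴ = 5.670×10⁻⁸×1.98×10⁻⁵×(1074)⁴ = 1.49 W.

λ_max ≈ 2.70×10³ nm; P ≈ 1.49 W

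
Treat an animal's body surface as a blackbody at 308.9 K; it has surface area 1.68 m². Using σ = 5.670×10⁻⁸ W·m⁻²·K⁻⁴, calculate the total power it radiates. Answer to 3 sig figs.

Area A = 1.68 m².
P = σAT⁴ = 5.670×10⁻⁸ × 1.68 × (308.9)⁴ = 867 W.

P ≈ 867 W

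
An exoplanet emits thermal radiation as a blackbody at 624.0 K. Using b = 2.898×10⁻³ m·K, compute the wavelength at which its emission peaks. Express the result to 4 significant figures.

λ_max ≈ 4.644 μm

Wien's displacement law: λ_max = b/T = (2.898×10⁻³ m·K)/(624.0 K) = 4.6442×10⁻⁶ m.
That is 4.644 μm, in the infrared range.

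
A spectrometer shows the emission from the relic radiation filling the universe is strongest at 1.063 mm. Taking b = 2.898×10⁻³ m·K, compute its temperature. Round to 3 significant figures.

T ≈ 2.73 K

Wien's law gives T = b/λ_max = (2.898×10⁻³ m·K)/(1.063×10⁻³ m) = 2.73 K.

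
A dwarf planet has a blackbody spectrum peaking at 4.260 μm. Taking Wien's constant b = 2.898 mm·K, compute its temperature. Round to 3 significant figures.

T ≈ 680 K

Wien's law gives T = b/λ_max = (2.898×10⁻³ m·K)/(4.260×10⁻⁶ m) = 680 K.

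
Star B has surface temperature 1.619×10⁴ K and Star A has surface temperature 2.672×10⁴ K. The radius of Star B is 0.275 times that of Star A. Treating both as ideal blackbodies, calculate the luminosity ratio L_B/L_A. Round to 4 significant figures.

L ∝ R²T⁴, so L_B/L_A = (R_B/R_A)²(T_B/T_A)⁴ = (0.275)² × (1.619×10⁴/2.672×10⁴)⁴ = 0.075625 × 0.134785 = 0.01019.

L_B/L_A ≈ 0.01019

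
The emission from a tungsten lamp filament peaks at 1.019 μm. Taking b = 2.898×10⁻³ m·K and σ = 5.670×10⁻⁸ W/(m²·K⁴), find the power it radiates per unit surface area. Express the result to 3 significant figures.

Wien's law: T = b/λ_max = 2.898×10⁻³/1.019×10⁻⁶ = 2843.96 K.
Then I = σT⁴ = 5.670×10⁻⁸×(2843.96)⁴ = 3.71×10⁶ W/m².

I ≈ 3.71×10⁶ W/m²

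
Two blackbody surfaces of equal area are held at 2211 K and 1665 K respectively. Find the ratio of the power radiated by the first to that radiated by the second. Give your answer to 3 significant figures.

P₁/P₂ ≈ 3.11

With equal areas, P₁/P₂ = (T₁/T₂)⁴ = (2211/1665)⁴ = 3.11.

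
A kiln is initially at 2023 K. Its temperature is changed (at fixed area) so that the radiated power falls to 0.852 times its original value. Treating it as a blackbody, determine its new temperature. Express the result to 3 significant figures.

T₂ ≈ 1.94×10³ K

P ∝ T⁴, so T₂/T₁ = (P₂/P₁)^(1/4) = (0.852)^(1/4) = 0.960749.
T₂ = 2023 × 0.960749 = 1.94×10³ K.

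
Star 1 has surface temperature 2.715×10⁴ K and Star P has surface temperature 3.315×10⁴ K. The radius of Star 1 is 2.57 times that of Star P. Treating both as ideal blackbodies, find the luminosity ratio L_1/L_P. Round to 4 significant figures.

L ∝ R²T⁴, so L_1/L_P = (R_1/R_P)²(T_1/T_P)⁴ = (2.57)² × (2.715×10⁴/3.315×10⁴)⁴ = 6.6049 × 0.449930 = 2.972.

L_1/L_P ≈ 2.972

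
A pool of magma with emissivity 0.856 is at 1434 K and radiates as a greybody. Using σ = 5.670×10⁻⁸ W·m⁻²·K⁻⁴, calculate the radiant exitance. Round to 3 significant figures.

Stefan–Boltzmann: I = εσT⁴ = 0.856 × 5.670×10⁻⁸ × (1434)⁴ = 2.05×10⁵ W/m².

I ≈ 2.05×10⁵ W/m²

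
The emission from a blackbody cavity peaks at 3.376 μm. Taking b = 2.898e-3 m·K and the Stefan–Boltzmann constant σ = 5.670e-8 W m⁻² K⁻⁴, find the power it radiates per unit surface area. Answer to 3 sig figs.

I ≈ 3.08×10⁴ W/m²

Wien's law: T = b/λ_max = 2.898×10⁻³/3.376×10⁻⁶ = 858.412 K.
Then I = σT⁴ = 5.670×10⁻⁸×(858.412)⁴ = 3.08×10⁴ W/m².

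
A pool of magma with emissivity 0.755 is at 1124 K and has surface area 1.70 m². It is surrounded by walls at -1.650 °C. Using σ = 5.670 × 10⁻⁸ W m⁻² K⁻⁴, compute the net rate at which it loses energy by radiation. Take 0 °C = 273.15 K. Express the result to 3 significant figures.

Net loss ≈ 1.16×10⁵ W

Surroundings: T = -1.650 °C + 273.15 = 271.500 K.
Area A = 1.70 m².
Net radiated power P_net = εσA(T⁴ − T₀⁴) = 0.755×5.670×10⁻⁸×1.70×(1124⁴ − 271.500⁴).
T⁴ − T₀⁴ = 1.59612×10¹² − 5.43350×10⁹ = 1.59069×10¹² K⁴, so P_net = 1.16×10⁵ W.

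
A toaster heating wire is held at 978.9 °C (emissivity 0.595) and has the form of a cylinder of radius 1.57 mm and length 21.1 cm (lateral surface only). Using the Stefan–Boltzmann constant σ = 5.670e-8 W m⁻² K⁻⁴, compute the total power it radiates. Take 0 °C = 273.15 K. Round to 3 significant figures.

P ≈ 173 W

T = 978.9 °C + 273.15 = 1252.05 K.
Lateral area A = 2πrL = 2π×1.57×10⁻³×0.211 = 2.08143×10⁻³ m².
P = εσAT⁴ = 0.595 × 5.670×10⁻⁸ × 2.08143×10⁻³ × (1252.05)⁴ = 173 W.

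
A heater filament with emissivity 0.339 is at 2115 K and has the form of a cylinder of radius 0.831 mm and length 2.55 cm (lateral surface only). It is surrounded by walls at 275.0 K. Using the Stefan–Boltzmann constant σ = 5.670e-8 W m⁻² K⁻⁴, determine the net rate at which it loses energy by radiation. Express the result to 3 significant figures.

Net loss ≈ 51.2 W

Lateral area A = 2πrL = 2π×8.31×10⁻⁴×0.0255 = 1.33144×10⁻⁴ m².
Net radiated power P_net = εσA(T⁴ − T₀⁴) = 0.339×5.670×10⁻⁸×1.33144×10⁻⁴×(2115⁴ − 275.0⁴).
T⁴ − T₀⁴ = 2.00097×10¹³ − 5.71914×10⁹ = 2.00040×10¹³ K⁴, so P_net = 51.2 W.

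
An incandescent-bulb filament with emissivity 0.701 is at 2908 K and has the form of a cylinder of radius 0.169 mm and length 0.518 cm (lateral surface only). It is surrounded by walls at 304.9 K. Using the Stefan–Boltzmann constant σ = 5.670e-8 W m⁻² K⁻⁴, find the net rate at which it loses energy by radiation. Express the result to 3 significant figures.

Lateral area A = 2πrL = 2π×1.69×10⁻⁴×5.18×10⁻³ = 5.50043×10⁻⁶ m².
Net radiated power P_net = εσA(T⁴ − T₀⁴) = 0.701×5.670×10⁻⁸×5.50043×10⁻⁶×(2908⁴ − 304.9⁴).
T⁴ − T₀⁴ = 7.15118×10¹³ − 8.64231×10⁹ = 7.15032×10¹³ K⁴, so P_net = 15.6 W.

Net loss ≈ 15.6 W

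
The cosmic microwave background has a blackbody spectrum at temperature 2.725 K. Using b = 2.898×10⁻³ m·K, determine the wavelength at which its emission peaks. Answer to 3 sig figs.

λ_max ≈ 1.06 mm

Wien's displacement law: λ_max = b/T = (2.898×10⁻³ m·K)/(2.725 K) = 1.063×10⁻³ m.
That is 1.06 mm, in the microwave range.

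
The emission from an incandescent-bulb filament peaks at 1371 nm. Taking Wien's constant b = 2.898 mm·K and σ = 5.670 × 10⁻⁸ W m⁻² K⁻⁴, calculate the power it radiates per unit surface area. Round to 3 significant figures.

Wien's law: T = b/λ_max = 2.898×10⁻³/1.371×10⁻⁶ = 2113.79 K.
Then I = σT⁴ = 5.670×10⁻⁸×(2113.79)⁴ = 1.13×10⁶ W/m².

I ≈ 1.13×10⁶ W/m²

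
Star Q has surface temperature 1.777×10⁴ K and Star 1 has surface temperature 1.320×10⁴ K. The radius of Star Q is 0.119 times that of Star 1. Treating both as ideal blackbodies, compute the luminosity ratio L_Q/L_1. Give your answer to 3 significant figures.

L ∝ R²T⁴, so L_Q/L_1 = (R_Q/R_1)²(T_Q/T_1)⁴ = (0.119)² × (1.777×10⁴/1.320×10⁴)⁴ = 0.014161 × 3.28438 = 0.0465.

L_Q/L_1 ≈ 0.0465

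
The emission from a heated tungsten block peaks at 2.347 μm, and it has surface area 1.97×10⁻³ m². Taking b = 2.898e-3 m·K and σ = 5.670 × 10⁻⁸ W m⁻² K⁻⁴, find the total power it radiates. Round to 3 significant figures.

P ≈ 260 W

Wien's law: T = b/λ_max = 2.898×10⁻³/2.347×10⁻⁶ = 1234.77 K.
Area A = 1.97×10⁻³ m².
Then P = σAT⁴ = 5.670×10⁻⁸×1.97×10⁻³×(1234.77)⁴ = 260 W.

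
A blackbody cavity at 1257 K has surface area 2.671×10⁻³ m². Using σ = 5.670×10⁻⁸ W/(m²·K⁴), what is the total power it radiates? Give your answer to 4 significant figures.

P ≈ 378.1 W

Area A = 2.671×10⁻³ m².
P = σAT⁴ = 5.670×10⁻⁸ × 2.671×10⁻³ × (1257)⁴ = 378.1 W.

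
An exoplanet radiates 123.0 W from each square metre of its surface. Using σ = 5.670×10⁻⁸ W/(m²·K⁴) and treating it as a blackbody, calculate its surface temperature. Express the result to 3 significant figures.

T ≈ 216 K

I = σT⁴, so T = (I/σ)^(1/4) = (123.0/(5.670×10⁻⁸))^(1/4) = 216 K.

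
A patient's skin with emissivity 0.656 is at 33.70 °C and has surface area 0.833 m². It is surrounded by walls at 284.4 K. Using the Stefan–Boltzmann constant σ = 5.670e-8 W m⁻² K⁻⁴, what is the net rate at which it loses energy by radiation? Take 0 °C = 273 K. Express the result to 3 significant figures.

Net loss ≈ 71.5 W

T = 33.70 °C + 273 = 306.70 K.
Area A = 0.833 m².
Net radiated power P_net = εσA(T⁴ − T₀⁴) = 0.656×5.670×10⁻⁸×0.833×(306.70⁴ − 284.4⁴).
T⁴ − T₀⁴ = 8.84820×10⁹ − 6.54212×10⁹ = 2.30608×10⁹ K⁴, so P_net = 71.5 W.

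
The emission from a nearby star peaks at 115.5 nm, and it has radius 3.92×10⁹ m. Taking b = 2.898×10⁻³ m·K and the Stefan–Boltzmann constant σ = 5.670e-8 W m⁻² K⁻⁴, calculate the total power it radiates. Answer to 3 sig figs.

Wien's law: T = b/λ_max = 2.898×10⁻³/1.155×10⁻⁷ = 25090.9 K.
Surface area A = 4πR² = 4π(3.92×10⁹ m)² = 1.93100×10²⁰ m².
Then P = σAT⁴ = 5.670×10⁻⁸×1.93100×10²⁰×(25090.9)⁴ = 4.34×10³⁰ W.

P ≈ 4.34×10³⁰ W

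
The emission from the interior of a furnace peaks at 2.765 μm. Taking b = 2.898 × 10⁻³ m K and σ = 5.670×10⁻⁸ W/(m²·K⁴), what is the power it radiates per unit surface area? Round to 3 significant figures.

Wien's law: T = b/λ_max = 2.898×10⁻³/2.765×10⁻⁶ = 1048.10 K.
Then I = σT⁴ = 5.670×10⁻⁸×(1048.10)⁴ = 6.84×10⁴ W/m².

I ≈ 6.84×10⁴ W/m²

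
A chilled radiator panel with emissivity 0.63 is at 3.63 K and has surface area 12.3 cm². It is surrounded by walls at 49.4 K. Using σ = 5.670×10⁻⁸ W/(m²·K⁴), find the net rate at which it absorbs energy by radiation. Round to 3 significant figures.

Net gain ≈ 2.62×10⁻⁴ W

Area A = 12.3 cm² = 1.23×10⁻³ m².
Net radiated power P_net = εσA(T⁴ − T₀⁴) = 0.63×5.670×10⁻⁸×1.23×10⁻³×(3.63⁴ − 49.4⁴).
T⁴ − T₀⁴ = 173.631 − 5.95536×10⁶ = -5.95519×10⁶ K⁴, so P_net = -2.62×10⁻⁴ W — negative, meaning a net gain of 2.62×10⁻⁴ W.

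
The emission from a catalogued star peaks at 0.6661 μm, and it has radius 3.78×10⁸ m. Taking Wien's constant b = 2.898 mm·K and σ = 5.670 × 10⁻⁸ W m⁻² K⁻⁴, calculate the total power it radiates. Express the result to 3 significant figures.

Wien's law: T = b/λ_max = 2.898×10⁻³/6.661×10⁻⁷ = 4350.70 K.
Surface area A = 4πR² = 4π(3.78×10⁸ m)² = 1.79553×10¹⁸ m².
Then P = σAT⁴ = 5.670×10⁻⁸×1.79553×10¹⁸×(4350.70)⁴ = 3.65×10²⁵ W.

P ≈ 3.65×10²⁵ W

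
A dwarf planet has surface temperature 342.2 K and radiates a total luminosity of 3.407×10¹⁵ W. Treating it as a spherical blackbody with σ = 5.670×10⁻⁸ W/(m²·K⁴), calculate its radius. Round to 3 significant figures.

R ≈ 5.91×10⁵ m

L = 4πR²σT⁴ ⇒ R = √(L/(4πσT⁴)).
σT⁴ = 777.505 W/m², so R = √(3.407×10¹⁵/(4π×777.505)) = 5.91×10⁵ m.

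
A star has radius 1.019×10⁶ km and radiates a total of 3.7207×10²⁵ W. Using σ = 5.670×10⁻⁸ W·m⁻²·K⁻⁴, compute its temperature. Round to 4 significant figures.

T ≈ 2663 K

Surface area A = 4πR² = 4π(1.019×10⁹ m)² = 1.30484×10¹⁹ m².
P = σAT⁴ ⇒ T = (P/(σA))^(1/4) = (3.7207×10²⁵/(5.670×10⁻⁸×1.30484×10¹⁹))^(1/4) = 2663 K.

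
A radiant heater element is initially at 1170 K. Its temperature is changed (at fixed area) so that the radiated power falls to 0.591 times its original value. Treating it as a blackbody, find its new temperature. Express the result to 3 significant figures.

T₂ ≈ 1.03×10³ K

P ∝ T⁴, so T₂/T₁ = (P₂/P₁)^(1/4) = (0.591)^(1/4) = 0.876793.
T₂ = 1170 × 0.876793 = 1.03×10³ K.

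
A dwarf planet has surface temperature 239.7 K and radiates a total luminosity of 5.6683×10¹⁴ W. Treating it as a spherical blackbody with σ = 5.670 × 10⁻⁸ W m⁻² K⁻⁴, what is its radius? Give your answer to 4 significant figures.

R ≈ 4.909×10⁵ m

L = 4πR²σT⁴ ⇒ R = √(L/(4πσT⁴)).
σT⁴ = 187.178 W/m², so R = √(5.6683×10¹⁴/(4π×187.178)) = 4.909×10⁵ m.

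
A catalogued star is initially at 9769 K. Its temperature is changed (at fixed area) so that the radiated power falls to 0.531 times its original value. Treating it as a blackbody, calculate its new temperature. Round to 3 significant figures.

T₂ ≈ 8.34×10³ K

P ∝ T⁴, so T₂/T₁ = (P₂/P₁)^(1/4) = (0.531)^(1/4) = 0.853638.
T₂ = 9769 × 0.853638 = 8.34×10³ K.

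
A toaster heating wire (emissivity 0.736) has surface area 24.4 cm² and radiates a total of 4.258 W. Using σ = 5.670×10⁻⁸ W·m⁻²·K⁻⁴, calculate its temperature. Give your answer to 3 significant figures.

T ≈ 452 K

Area A = 24.4 cm² = 2.44×10⁻³ m².
P = εσAT⁴ ⇒ T = (P/(εσA))^(1/4) = (4.258/(0.736×5.670×10⁻⁸×2.44×10⁻³))^(1/4) = 452 K.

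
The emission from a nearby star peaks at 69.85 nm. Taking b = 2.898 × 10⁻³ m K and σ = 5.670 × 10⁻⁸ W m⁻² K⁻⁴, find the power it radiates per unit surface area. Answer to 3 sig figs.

I ≈ 1.68×10¹¹ W/m²

Wien's law: T = b/λ_max = 2.898×10⁻³/6.985×10⁻⁸ = 41488.9 K.
Then I = σT⁴ = 5.670×10⁻⁸×(41488.9)⁴ = 1.68×10¹¹ W/m².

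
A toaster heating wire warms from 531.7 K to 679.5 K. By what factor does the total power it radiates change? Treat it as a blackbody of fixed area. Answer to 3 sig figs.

P ∝ T⁴, so P₂/P₁ = (T₂/T₁)⁴ = (679.5/531.7)⁴ = (1.27798)⁴ = 2.67.

P₂/P₁ ≈ 2.67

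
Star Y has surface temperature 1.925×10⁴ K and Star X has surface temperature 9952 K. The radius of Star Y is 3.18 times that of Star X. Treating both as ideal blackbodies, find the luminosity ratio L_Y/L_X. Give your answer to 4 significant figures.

L_Y/L_X ≈ 141.6

L ∝ R²T⁴, so L_Y/L_X = (R_Y/R_X)²(T_Y/T_X)⁴ = (3.18)² × (1.925×10⁴/9952)⁴ = 10.1124 × 13.9985 = 141.6.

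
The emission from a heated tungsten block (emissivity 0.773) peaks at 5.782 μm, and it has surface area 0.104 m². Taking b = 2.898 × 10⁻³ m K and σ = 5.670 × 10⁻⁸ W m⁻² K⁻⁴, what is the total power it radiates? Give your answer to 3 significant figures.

P ≈ 288 W

Wien's law: T = b/λ_max = 2.898×10⁻³/5.782×10⁻⁶ = 501.211 K.
Area A = 0.104 m².
Then P = εσAT⁴ = 0.773×5.670×10⁻⁸×0.104×(501.211)⁴ = 288 W.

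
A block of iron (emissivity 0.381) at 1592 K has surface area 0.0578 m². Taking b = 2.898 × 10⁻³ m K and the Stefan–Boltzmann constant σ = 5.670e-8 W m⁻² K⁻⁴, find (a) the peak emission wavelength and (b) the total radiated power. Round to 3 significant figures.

(a) λ_max = b/T = 2.898×10⁻³/1592 = 1.820×10⁻⁶ m = 1.82×10³ nm.
Area A = 0.0578 m².
(b) P = εσAT⁴ = 0.381×5.670×10⁻⁸×0.0578×(1592)⁴ = 8.02×10³ W.

λ_max ≈ 1.82×10³ nm; P ≈ 8.02×10³ W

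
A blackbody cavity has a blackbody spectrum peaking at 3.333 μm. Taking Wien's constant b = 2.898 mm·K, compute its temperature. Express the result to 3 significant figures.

T ≈ 869 K

Wien's law gives T = b/λ_max = (2.898×10⁻³ m·K)/(3.333×10⁻⁶ m) = 869 K.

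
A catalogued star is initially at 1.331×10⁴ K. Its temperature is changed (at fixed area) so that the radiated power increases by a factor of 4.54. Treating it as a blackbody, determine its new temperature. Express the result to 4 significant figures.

P ∝ T⁴, so T₂/T₁ = (P₂/P₁)^(1/4) = (4.54)^(1/4) = 1.45970.
T₂ = 1.331×10⁴ × 1.45970 = 1.943×10⁴ K.

T₂ ≈ 1.943×10⁴ K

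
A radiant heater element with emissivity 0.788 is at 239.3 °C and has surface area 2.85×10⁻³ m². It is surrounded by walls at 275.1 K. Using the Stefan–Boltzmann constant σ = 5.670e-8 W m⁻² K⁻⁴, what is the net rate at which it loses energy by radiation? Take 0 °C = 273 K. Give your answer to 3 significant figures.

T = 239.3 °C + 273 = 512.3 K.
Area A = 2.85×10⁻³ m².
Net radiated power P_net = εσA(T⁴ − T₀⁴) = 0.788×5.670×10⁻⁸×2.85×10⁻³×(512.3⁴ − 275.1⁴).
T⁴ − T₀⁴ = 6.88807×10¹⁰ − 5.72746×10⁹ = 6.31532×10¹⁰ K⁴, so P_net = 8.04 W.

Net loss ≈ 8.04 W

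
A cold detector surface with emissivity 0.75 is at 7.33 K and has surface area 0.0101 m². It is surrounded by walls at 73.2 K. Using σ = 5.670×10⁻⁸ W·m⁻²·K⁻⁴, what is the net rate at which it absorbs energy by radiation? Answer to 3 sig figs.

Net gain ≈ 0.0123 W

Area A = 0.0101 m².
Net radiated power P_net = εσA(T⁴ − T₀⁴) = 0.75×5.670×10⁻⁸×0.0101×(7.33⁴ − 73.2⁴).
T⁴ − T₀⁴ = 2886.79 − 2.87107×10⁷ = -2.87078×10⁷ K⁴, so P_net = -0.0123 W — negative, meaning a net gain of 0.0123 W.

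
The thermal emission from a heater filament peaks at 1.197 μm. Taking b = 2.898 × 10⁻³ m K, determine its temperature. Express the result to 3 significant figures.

Wien's law gives T = b/λ_max = (2.898×10⁻³ m·K)/(1.197×10⁻⁶ m) = 2.42×10³ K.

T ≈ 2.42×10³ K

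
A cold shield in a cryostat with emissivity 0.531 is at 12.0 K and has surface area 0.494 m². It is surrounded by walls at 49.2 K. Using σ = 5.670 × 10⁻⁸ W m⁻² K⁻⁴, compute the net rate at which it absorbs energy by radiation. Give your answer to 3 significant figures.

Area A = 0.494 m².
Net radiated power P_net = εσA(T⁴ − T₀⁴) = 0.531×5.670×10⁻⁸×0.494×(12.0⁴ − 49.2⁴).
T⁴ − T₀⁴ = 20736.0 − 5.85950×10⁶ = -5.83876×10⁶ K⁴, so P_net = -0.0868 W — negative, meaning a net gain of 0.0868 W.

Net gain ≈ 0.0868 W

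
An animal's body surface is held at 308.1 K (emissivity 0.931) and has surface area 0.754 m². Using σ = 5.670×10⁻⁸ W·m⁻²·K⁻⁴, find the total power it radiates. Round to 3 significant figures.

P ≈ 359 W

Area A = 0.754 m².
P = εσAT⁴ = 0.931 × 5.670×10⁻⁸ × 0.754 × (308.1)⁴ = 359 W.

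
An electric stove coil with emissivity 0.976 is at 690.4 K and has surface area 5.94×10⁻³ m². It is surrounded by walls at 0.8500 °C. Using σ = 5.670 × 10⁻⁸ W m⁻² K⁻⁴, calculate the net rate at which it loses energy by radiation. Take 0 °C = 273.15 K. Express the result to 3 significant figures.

Net loss ≈ 72.8 W

Surroundings: T = 0.8500 °C + 273.15 = 274.0000 K.
Area A = 5.94×10⁻³ m².
Net radiated power P_net = εσA(T⁴ − T₀⁴) = 0.976×5.670×10⁻⁸×5.94×10⁻³×(690.4⁴ − 274.0000⁴).
T⁴ − T₀⁴ = 2.27197×10¹¹ − 5.63641×10⁹ = 2.21561×10¹¹ K⁴, so P_net = 72.8 W.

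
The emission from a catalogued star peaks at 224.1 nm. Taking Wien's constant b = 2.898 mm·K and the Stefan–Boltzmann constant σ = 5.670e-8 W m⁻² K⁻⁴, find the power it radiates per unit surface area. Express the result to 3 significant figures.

I ≈ 1.59×10⁹ W/m²

Wien's law: T = b/λ_max = 2.898×10⁻³/2.241×10⁻⁷ = 12931.7 K.
Then I = σT⁴ = 5.670×10⁻⁸×(12931.7)⁴ = 1.59×10⁹ W/m².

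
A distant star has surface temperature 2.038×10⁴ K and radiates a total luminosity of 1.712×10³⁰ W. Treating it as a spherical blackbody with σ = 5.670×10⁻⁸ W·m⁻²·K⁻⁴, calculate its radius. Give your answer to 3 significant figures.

R ≈ 3.73×10⁹ m

L = 4πR²σT⁴ ⇒ R = √(L/(4πσT⁴)).
σT⁴ = 9.78137×10⁹ W/m², so R = √(1.712×10³⁰/(4π×9.78137×10⁹)) = 3.73×10⁹ m.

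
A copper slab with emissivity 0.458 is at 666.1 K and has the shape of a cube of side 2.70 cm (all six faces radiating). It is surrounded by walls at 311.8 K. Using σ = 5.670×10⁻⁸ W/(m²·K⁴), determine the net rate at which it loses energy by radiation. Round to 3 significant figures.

Net loss ≈ 21.3 W

Area A = 6s² = 6×(0.0270 m)² = 4.374×10⁻³ m².
Net radiated power P_net = εσA(T⁴ − T₀⁴) = 0.458×5.670×10⁻⁸×4.374×10⁻³×(666.1⁴ − 311.8⁴).
T⁴ − T₀⁴ = 1.96860×10¹¹ − 9.45158×10⁹ = 1.87408×10¹¹ K⁴, so P_net = 21.3 W.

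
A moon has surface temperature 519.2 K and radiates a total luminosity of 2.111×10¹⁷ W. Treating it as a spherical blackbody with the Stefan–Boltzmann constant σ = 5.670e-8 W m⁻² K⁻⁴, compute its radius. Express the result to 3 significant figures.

L = 4πR²σT⁴ ⇒ R = √(L/(4πσT⁴)).
σT⁴ = 4120.23 W/m², so R = √(2.111×10¹⁷/(4π×4120.23)) = 2.02×10⁶ m.

R ≈ 2.02×10⁶ m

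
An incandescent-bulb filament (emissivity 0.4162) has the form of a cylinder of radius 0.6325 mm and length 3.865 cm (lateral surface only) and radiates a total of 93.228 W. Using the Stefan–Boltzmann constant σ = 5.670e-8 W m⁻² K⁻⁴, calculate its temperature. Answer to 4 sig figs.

Lateral area A = 2πrL = 2π×6.325×10⁻⁴×0.03865 = 1.53600×10⁻⁴ m².
P = εσAT⁴ ⇒ T = (P/(εσA))^(1/4) = (93.228/(0.4162×5.670×10⁻⁸×1.53600×10⁻⁴))^(1/4) = 2252 K.

T ≈ 2252 K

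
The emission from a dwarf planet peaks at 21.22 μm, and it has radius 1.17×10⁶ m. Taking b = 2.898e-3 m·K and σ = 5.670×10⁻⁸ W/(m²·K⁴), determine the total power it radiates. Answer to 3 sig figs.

Wien's law: T = b/λ_max = 2.898×10⁻³/2.122×10⁻⁵ = 136.569 K.
Surface area A = 4πR² = 4π(1.17×10⁶ m)² = 1.72021×10¹³ m².
Then P = σAT⁴ = 5.670×10⁻⁸×1.72021×10¹³×(136.569)⁴ = 3.39×10¹⁴ W.

P ≈ 3.39×10¹⁴ W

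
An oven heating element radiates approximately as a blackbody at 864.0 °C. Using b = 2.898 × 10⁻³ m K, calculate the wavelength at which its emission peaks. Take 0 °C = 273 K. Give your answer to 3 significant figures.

λ_max ≈ 2.55 μm

T = 864.0 °C + 273 = 1137.0 K.
Wien's displacement law: λ_max = b/T = (2.898×10⁻³ m·K)/(1137.0 K) = 2.549×10⁻⁶ m.
That is 2.55 μm, in the infrared range.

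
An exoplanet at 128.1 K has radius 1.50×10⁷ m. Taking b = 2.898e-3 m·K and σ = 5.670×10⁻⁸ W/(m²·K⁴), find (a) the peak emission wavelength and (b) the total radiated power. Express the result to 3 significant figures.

λ_max ≈ 22.6 μm; P ≈ 4.32×10¹⁶ W

(a) λ_max = b/T = 2.898×10⁻³/128.1 = 2.262×10⁻⁵ m = 22.6 μm.
Surface area A = 4πR² = 4π(1.50×10⁷ m)² = 2.82743×10¹⁵ m².
(b) P = σAT⁴ = 5.670×10⁻⁸×2.82743×10¹⁵×(128.1)⁴ = 4.32×10¹⁶ W.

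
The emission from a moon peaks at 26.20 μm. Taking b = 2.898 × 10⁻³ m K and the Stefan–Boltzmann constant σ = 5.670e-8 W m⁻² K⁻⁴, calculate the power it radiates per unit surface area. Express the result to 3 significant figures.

Wien's law: T = b/λ_max = 2.898×10⁻³/2.620×10⁻⁵ = 110.611 K.
Then I = σT⁴ = 5.670×10⁻⁸×(110.611)⁴ = 8.49 W/m².

I ≈ 8.49 W/m²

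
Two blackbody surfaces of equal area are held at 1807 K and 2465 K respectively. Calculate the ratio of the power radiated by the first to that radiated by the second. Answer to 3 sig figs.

P₁/P₂ ≈ 0.289

With equal areas, P₁/P₂ = (T₁/T₂)⁴ = (1807/2465)⁴ = 0.289.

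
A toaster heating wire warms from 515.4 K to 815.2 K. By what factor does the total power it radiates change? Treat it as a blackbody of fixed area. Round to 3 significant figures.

P₂/P₁ ≈ 6.26

P ∝ T⁴, so P₂/P₁ = (T₂/T₁)⁴ = (815.2/515.4)⁴ = (1.58168)⁴ = 6.26.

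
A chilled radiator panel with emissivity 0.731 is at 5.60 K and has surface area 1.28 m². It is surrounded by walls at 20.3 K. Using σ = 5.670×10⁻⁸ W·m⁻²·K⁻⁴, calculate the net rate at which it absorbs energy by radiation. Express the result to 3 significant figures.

Area A = 1.28 m².
Net radiated power P_net = εσA(T⁴ − T₀⁴) = 0.731×5.670×10⁻⁸×1.28×(5.60⁴ − 20.3⁴).
T⁴ − T₀⁴ = 983.450 − 1.69818×10⁵ = -1.68835×10⁵ K⁴, so P_net = -8.96×10⁻³ W — negative, meaning a net gain of 8.96×10⁻³ W.

Net gain ≈ 8.96×10⁻³ W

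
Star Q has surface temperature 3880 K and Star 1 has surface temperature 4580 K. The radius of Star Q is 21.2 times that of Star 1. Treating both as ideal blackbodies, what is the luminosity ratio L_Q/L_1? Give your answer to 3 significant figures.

L_Q/L_1 ≈ 231

L ∝ R²T⁴, so L_Q/L_1 = (R_Q/R_1)²(T_Q/T_1)⁴ = (21.2)² × (3880/4580)⁴ = 449.44 × 0.515068 = 231.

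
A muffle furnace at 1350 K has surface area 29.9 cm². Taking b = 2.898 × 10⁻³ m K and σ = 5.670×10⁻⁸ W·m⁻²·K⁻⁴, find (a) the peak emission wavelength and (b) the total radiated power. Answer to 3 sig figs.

λ_max ≈ 2.15×10³ nm; P ≈ 563 W

(a) λ_max = b/T = 2.898×10⁻³/1350 = 2.147×10⁻⁶ m = 2.15×10³ nm.
Area A = 29.9 cm² = 2.99×10⁻³ m².
(b) P = σAT⁴ = 5.670×10⁻⁸×2.99×10⁻³×(1350)⁴ = 563 W.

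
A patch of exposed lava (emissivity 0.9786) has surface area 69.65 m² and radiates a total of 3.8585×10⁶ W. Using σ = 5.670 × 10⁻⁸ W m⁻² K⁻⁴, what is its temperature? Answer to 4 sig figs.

Area A = 69.65 m².
P = εσAT⁴ ⇒ T = (P/(εσA))^(1/4) = (3.8585×10⁶/(0.9786×5.670×10⁻⁸×69.65))^(1/4) = 999.6 K.

T ≈ 999.6 K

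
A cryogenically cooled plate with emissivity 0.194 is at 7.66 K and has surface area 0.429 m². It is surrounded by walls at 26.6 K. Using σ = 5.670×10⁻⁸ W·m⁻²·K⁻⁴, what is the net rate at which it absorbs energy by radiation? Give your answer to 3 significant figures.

Area A = 0.429 m².
Net radiated power P_net = εσA(T⁴ − T₀⁴) = 0.194×5.670×10⁻⁸×0.429×(7.66⁴ − 26.6⁴).
T⁴ − T₀⁴ = 3442.83 − 5.00641×10⁵ = -4.97198×10⁵ K⁴, so P_net = -2.35×10⁻³ W — negative, meaning a net gain of 2.35×10⁻³ W.

Net gain ≈ 2.35×10⁻³ W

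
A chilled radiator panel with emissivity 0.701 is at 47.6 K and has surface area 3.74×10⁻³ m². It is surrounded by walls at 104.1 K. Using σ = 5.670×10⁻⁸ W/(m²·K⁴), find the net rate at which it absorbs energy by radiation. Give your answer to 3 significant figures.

Net gain ≈ 0.0167 W

Area A = 3.74×10⁻³ m².
Net radiated power P_net = εσA(T⁴ − T₀⁴) = 0.701×5.670×10⁻⁸×3.74×10⁻³×(47.6⁴ − 104.1⁴).
T⁴ − T₀⁴ = 5.13367×10⁶ − 1.17436×10⁸ = -1.12302×10⁸ K⁴, so P_net = -0.0167 W — negative, meaning a net gain of 0.0167 W.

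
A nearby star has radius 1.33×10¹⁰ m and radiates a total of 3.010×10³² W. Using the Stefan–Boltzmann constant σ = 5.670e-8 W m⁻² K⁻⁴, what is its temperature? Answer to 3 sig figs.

T ≈ 3.93×10⁴ K

Surface area A = 4πR² = 4π(1.33×10¹⁰ m)² = 2.22287×10²¹ m².
P = σAT⁴ ⇒ T = (P/(σA))^(1/4) = (3.010×10³²/(5.670×10⁻⁸×2.22287×10²¹))^(1/4) = 3.93×10⁴ K.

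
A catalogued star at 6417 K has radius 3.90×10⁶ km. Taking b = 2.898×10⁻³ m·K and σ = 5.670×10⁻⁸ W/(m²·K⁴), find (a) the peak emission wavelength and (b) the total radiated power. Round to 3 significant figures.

(a) λ_max = b/T = 2.898×10⁻³/6417 = 4.516×10⁻⁷ m = 0.452 μm.
Surface area A = 4πR² = 4π(3.90×10⁹ m)² = 1.91134×10²⁰ m².
(b) P = σAT⁴ = 5.670×10⁻⁸×1.91134×10²⁰×(6417)⁴ = 1.84×10²⁸ W.

λ_max ≈ 0.452 μm; P ≈ 1.84×10²⁸ W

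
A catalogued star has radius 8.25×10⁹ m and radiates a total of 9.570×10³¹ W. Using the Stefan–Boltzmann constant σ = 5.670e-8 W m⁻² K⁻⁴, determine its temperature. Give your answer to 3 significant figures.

T ≈ 3.75×10⁴ K

Surface area A = 4πR² = 4π(8.25×10⁹ m)² = 8.55299×10²⁰ m².
P = σAT⁴ ⇒ T = (P/(σA))^(1/4) = (9.570×10³¹/(5.670×10⁻⁸×8.55299×10²⁰))^(1/4) = 3.75×10⁴ K.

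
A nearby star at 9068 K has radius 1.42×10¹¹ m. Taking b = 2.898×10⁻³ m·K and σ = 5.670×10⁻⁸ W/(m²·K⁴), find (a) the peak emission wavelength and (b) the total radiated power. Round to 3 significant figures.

λ_max ≈ 0.320 μm; P ≈ 9.71×10³¹ W

(a) λ_max = b/T = 2.898×10⁻³/9068 = 3.196×10⁻⁷ m = 0.320 μm.
Surface area A = 4πR² = 4π(1.42×10¹¹ m)² = 2.53388×10²³ m².
(b) P = σAT⁴ = 5.670×10⁻⁸×2.53388×10²³×(9068)⁴ = 9.71×10³¹ W.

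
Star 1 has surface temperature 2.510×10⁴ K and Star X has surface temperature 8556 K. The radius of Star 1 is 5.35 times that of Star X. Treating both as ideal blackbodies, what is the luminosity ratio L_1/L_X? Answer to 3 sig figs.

L_1/L_X ≈ 2.12×10³

L ∝ R²T⁴, so L_1/L_X = (R_1/R_X)²(T_1/T_X)⁴ = (5.35)² × (2.510×10⁴/8556)⁴ = 28.6225 × 74.0648 = 2.12×10³.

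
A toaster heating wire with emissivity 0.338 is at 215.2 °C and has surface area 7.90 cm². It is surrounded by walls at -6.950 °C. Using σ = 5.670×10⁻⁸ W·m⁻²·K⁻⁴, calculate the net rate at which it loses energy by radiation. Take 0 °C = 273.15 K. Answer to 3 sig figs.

T = 215.2 °C + 273.15 = 488.35 K.
Surroundings: T = -6.950 °C + 273.15 = 266.200 K.
Area A = 7.90 cm² = 7.90×10⁻⁴ m².
Net radiated power P_net = εσA(T⁴ − T₀⁴) = 0.338×5.670×10⁻⁸×7.90×10⁻⁴×(488.35⁴ − 266.200⁴).
T⁴ − T₀⁴ = 5.68754×10¹⁰ − 5.02149×10⁹ = 5.18539×10¹⁰ K⁴, so P_net = 0.785 W.

Net loss ≈ 0.785 W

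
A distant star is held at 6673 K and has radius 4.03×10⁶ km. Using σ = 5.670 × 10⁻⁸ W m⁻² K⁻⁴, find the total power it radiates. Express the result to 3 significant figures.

P ≈ 2.29×10²⁸ W

Surface area A = 4πR² = 4π(4.03×10⁹ m)² = 2.04089×10²⁰ m².
P = σAT⁴ = 5.670×10⁻⁸ × 2.04089×10²⁰ × (6673)⁴ = 2.29×10²⁸ W.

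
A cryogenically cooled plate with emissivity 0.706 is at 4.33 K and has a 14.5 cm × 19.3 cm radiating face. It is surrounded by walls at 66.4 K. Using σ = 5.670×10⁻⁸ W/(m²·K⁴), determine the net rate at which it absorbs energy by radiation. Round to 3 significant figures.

Net gain ≈ 0.0218 W

Area A = 0.145 × 0.193 = 0.027985 m².
Net radiated power P_net = εσA(T⁴ − T₀⁴) = 0.706×5.670×10⁻⁸×0.027985×(4.33⁴ − 66.4⁴).
T⁴ − T₀⁴ = 351.521 − 1.94389×10⁷ = -1.94385×10⁷ K⁴, so P_net = -0.0218 W — negative, meaning a net gain of 0.0218 W.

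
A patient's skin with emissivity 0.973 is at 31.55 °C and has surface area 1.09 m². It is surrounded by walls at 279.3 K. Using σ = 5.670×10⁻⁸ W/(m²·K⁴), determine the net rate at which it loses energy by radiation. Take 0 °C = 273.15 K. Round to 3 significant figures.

Net loss ≈ 152 W

T = 31.55 °C + 273.15 = 304.70 K.
Area A = 1.09 m².
Net radiated power P_net = εσA(T⁴ − T₀⁴) = 0.973×5.670×10⁻⁸×1.09×(304.70⁴ − 279.3⁴).
T⁴ − T₀⁴ = 8.61965×10⁹ − 6.08532×10⁹ = 2.53433×10⁹ K⁴, so P_net = 152 W.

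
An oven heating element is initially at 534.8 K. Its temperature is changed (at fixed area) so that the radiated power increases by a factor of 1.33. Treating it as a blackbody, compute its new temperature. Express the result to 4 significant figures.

T₂ ≈ 574.3 K

P ∝ T⁴, so T₂/T₁ = (P₂/P₁)^(1/4) = (1.33)^(1/4) = 1.07390.
T₂ = 534.8 × 1.07390 = 574.3 K.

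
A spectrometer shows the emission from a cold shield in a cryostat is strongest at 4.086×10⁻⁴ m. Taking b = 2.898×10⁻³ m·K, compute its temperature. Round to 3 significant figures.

T ≈ 7.09 K

Wien's law gives T = b/λ_max = (2.898×10⁻³ m·K)/(4.086×10⁻⁴ m) = 7.09 K.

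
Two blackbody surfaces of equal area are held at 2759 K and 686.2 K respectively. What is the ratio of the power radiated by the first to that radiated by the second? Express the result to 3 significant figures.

With equal areas, P₁/P₂ = (T₁/T₂)⁴ = (2759/686.2)⁴ = 261.

P₁/P₂ ≈ 261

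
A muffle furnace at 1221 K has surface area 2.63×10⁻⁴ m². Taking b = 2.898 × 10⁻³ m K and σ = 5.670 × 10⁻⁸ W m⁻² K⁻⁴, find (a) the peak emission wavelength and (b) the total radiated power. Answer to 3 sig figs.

(a) λ_max = b/T = 2.898×10⁻³/1221 = 2.373×10⁻⁶ m = 2.37 μm.
Area A = 2.63×10⁻⁴ m².
(b) P = σAT⁴ = 5.670×10⁻⁸×2.63×10⁻⁴×(1221)⁴ = 33.1 W.

λ_max ≈ 2.37 μm; P ≈ 33.1 W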